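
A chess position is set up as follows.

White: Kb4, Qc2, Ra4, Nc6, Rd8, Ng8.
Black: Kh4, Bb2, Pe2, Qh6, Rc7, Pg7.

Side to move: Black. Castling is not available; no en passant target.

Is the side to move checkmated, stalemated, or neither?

Black to move; black king on h4.
In check: no.
Legal moves for Black include: Rc8, Rf7, Re7, Rd7, Rb7+, Ra7, Rxc6, Qh8, Qh7, Qg6, Qf6, Qe6, Qd6+, Qxc6, Qh5, Qg5, Qf4+, Qe3, ... (list truncated; more exist).
Black has legal moves and is not in check → neither.

neither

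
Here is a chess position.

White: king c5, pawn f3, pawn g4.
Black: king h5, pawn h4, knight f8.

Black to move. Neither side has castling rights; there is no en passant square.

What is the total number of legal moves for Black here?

Black to move; king on h5.
In check: yes, from the white pawn on g4.
Legal moves: Kh6, Kg6, Kg5.
Count: 3.

3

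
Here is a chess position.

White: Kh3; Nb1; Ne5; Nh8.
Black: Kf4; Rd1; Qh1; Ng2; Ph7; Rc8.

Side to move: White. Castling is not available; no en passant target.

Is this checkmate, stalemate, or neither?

checkmate

White to move; white king on h3.
In check: yes, from the black queen on h1.
King squares — g2: attacked by Qh1; h2: attacked by Qh1; g3: attacked by Kf4; g4: attacked by Kf4; h4: attacked by Qh1.
Legal moves for White: none.
In check with no legal moves → checkmate.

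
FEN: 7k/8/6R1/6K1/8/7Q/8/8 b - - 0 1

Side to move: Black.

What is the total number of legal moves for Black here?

Black to move; king on h8.
In check: yes, from the white queen on h3.
Legal moves: none.
Count: 0.

0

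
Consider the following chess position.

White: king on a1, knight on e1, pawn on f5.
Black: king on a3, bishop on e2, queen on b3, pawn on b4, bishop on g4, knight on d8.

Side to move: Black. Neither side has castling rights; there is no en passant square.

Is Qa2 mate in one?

After Qa2: white king on a1; in check: yes, from the black queen on a2.
King squares — b1: attacked by Qa2; a2: attacked by Ka3; b2: attacked by Qa2.
White has no legal moves → checkmate.

yes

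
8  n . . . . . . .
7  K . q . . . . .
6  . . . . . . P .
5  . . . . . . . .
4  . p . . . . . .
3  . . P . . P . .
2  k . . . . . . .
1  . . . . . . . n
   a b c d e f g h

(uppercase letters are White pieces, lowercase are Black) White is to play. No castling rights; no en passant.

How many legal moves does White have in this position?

2

White to move; king on a7.
In check: yes, from the black queen on c7.
Legal moves: Kxa8, Ka6.
Count: 2.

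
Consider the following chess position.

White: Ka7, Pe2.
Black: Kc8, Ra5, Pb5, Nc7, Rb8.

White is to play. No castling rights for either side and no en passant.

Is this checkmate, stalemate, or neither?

White to move; white king on a7.
In check: yes, from the black rook on a5.
King squares — a6: attacked by Ra5; b6: attacked by Rb8; b7: attacked by Rb8; a8: attacked by Ra5; b8: attacked by Kc8.
Legal moves for White: none.
In check with no legal moves → checkmate.

checkmate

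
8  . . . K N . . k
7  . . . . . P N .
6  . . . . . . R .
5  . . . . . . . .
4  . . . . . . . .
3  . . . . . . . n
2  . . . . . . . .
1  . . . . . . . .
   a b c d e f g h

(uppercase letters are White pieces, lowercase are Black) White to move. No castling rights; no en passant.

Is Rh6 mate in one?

yes

After Rh6: black king on h8; in check: yes, from the white rook on h6.
King squares — g7: attacked by Ne8; h7: attacked by Rh6; g8: attacked by Pf7.
Black has no legal moves → checkmate.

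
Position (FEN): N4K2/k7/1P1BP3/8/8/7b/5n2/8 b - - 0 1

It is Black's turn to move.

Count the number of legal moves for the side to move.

3

Black to move; king on a7.
In check: yes, from the white pawn on b6.
Legal moves: Kxa8, Kb7, Ka6.
Count: 3.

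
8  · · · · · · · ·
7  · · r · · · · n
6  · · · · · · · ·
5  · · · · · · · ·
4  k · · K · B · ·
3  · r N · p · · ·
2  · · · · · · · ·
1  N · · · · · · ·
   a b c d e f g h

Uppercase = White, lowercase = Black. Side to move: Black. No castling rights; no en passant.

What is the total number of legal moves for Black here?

Black to move; king on a4.
In check: yes, from the white knight on c3.
Legal moves: Ka5, Kb4, Ka3, Rcxc3, Rbxc3.
Count: 5.

5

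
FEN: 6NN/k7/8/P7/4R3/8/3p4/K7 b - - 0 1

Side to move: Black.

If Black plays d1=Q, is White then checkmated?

no

After d1=Q: white king on a1; in check: yes, from the black queen on d1.
White has 2 legal replies: Kb2, Ka2.
In check but a legal move exists → not checkmate.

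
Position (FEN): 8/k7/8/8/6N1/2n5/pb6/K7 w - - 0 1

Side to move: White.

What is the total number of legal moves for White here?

1

White to move; king on a1.
In check: yes, from the black bishop on b2.
Legal moves: Kxb2.
Count: 1.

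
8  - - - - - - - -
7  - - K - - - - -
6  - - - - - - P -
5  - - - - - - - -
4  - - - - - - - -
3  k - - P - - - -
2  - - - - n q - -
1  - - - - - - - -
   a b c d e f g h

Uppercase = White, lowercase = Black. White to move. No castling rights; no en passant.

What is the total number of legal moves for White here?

White to move; king on c7.
In check: no.
Legal moves: Kd8, Kc8, Kb8, Kd7, Kb7, Kd6, Kc6, g7, d4.
Count: 9.

9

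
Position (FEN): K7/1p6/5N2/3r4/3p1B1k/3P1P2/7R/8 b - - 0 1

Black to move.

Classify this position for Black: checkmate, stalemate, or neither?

Black to move; black king on h4.
In check: yes, from the white rook on h2.
King squares — g3: attacked by Bf4; h3: attacked by Rh2; g4: attacked by Pf3; g5: attacked by Bf4; h5: attacked by Rh2.
Legal moves for Black: none.
In check with no legal moves → checkmate.

checkmate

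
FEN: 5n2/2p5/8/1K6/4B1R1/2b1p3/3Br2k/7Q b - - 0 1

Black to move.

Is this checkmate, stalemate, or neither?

Black to move; black king on h2.
In check: yes, from the white queen on h1.
King squares — g1: attacked by Qh1; h1: attacked by Be4; g2: attacked by Qh1; g3: attacked by Rg4; h3: attacked by Qh1.
Legal moves for Black: none.
In check with no legal moves → checkmate.

checkmate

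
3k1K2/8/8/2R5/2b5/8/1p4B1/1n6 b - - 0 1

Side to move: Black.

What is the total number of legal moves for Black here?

15

Black to move; king on d8.
In check: no.
Legal moves: Kd7, Bg8, Bf7, Be6, Ba6, Bd5, Bb5, Bd3, Bb3, Be2, Ba2, Bf1, Nc3, Na3, Nd2.
Count: 15.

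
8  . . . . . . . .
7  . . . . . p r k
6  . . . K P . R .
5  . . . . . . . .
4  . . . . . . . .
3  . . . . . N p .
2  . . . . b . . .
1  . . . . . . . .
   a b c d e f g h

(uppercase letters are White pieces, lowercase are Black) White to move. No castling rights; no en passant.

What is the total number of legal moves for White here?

White to move; king on d6.
In check: no.
Legal moves: Rxg7+, Rh6+, Rf6, Rg5, Rg4, Rxg3, Ke7, Kd7, Kc7, Kc6, Ke5, Kd5, Kc5, Ng5+, Ne5, Nh4, Nd4, Nh2, Nd2, Ng1, Ne1, exf7, e7.
Count: 23.

23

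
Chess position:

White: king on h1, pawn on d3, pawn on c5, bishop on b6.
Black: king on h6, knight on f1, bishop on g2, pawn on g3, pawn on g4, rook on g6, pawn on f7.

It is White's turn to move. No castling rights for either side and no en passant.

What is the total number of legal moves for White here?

White to move; king on h1.
In check: yes, from the black bishop on g2.
Legal moves: Kxg2, Kg1.
Count: 2.

2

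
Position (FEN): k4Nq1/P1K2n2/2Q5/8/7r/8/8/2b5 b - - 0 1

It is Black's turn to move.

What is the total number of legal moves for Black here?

1

Black to move; king on a8.
In check: yes, from the white queen on c6.
Legal moves: Kxa7.
Count: 1.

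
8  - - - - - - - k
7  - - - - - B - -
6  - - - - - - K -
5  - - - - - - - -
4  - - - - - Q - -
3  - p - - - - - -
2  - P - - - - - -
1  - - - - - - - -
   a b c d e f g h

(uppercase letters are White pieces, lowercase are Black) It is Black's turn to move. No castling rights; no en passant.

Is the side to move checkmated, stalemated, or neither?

stalemate

Black to move; black king on h8.
In check: no.
King squares — g7: attacked by Kg6; h7: attacked by Kg6; g8: attacked by Bf7.
Legal moves for Black: none.
Not in check and no legal moves → stalemate.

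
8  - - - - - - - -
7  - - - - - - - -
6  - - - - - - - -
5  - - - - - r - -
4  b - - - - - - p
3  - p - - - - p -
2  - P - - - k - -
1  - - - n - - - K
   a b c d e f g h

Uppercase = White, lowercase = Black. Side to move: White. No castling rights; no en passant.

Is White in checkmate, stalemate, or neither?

stalemate

White to move; white king on h1.
In check: no.
King squares — g1: attacked by Kf2; g2: attacked by Kf2; h2: attacked by Pg3.
Legal moves for White: none.
Not in check and no legal moves → stalemate.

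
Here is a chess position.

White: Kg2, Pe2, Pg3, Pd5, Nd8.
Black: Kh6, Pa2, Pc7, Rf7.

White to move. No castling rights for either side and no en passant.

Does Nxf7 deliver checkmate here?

no

After Nxf7: black king on h6; in check: yes, from the white knight on f7.
Black has 4 legal replies: Kh7, Kg7, Kg6, Kh5.
In check but a legal move exists → not checkmate.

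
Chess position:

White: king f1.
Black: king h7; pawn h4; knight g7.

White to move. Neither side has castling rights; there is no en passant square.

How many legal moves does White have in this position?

White to move; king on f1.
In check: no.
Legal moves: Kg2, Kf2, Ke2, Kg1, Ke1.
Count: 5.

5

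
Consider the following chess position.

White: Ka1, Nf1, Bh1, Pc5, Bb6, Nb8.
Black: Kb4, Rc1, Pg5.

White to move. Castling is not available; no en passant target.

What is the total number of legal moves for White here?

White to move; king on a1.
In check: yes, from the black rook on c1.
Legal moves: Kb2, Ka2.
Count: 2.

2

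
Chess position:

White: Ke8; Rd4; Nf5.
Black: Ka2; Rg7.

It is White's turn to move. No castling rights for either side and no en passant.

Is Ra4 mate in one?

no

After Ra4: black king on a2; in check: yes, from the white rook on a4.
Black has 3 legal replies: Kb3, Kb2, Kb1.
In check but a legal move exists → not checkmate.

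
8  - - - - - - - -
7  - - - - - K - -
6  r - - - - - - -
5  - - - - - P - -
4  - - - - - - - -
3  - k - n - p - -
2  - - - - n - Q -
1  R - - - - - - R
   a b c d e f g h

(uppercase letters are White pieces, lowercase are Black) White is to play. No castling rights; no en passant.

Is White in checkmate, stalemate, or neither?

White to move; white king on f7.
In check: no.
Legal moves for White include: Kg8, Kf8, Ke8, Kg7, Ke7, Qg8, Qg7, Qg6, Qg5, Qg4, Qh3, Qg3, Qxf3, Qh2, Qf2, Qxe2, Qg1, Qf1, ... (list truncated; more exist).
White has legal moves and is not in check → neither.

neither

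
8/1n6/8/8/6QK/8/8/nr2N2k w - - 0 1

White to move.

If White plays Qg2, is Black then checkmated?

After Qg2: black king on h1; in check: yes, from the white queen on g2.
King squares — g1: attacked by Qg2; g2: attacked by Ne1; h2: attacked by Qg2.
Black has no legal moves → checkmate.

yes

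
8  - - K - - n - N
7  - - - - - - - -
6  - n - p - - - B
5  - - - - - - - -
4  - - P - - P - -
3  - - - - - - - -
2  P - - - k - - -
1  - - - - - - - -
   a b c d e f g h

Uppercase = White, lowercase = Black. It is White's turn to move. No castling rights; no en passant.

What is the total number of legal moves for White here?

4

White to move; king on c8.
In check: yes, from the black knight on b6.
Legal moves: Kd8, Kb8, Kc7, Kb7.
Count: 4.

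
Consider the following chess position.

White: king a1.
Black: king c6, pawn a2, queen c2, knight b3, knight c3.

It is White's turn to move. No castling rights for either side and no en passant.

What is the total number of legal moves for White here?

White to move; king on a1.
In check: yes, from the black knight on b3.
Legal moves: none.
Count: 0.

0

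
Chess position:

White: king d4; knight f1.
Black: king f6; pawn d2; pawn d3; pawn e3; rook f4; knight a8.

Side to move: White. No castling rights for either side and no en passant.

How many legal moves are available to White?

5

White to move; king on d4.
In check: yes, from the black rook on f4.
Legal moves: Kd5, Kc5, Kxe3, Kxd3, Kc3.
Count: 5.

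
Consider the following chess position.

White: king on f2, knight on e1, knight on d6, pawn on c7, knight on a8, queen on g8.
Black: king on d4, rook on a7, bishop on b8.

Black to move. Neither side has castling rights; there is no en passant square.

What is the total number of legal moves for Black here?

Black to move; king on d4.
In check: no.
Legal moves: Bxc7, Rxa8, Rxc7, Rb7, Ra6, Ra5, Ra4, Ra3, Ra2+, Ra1, Ke5, Kc5, Kc3.
Count: 13.

13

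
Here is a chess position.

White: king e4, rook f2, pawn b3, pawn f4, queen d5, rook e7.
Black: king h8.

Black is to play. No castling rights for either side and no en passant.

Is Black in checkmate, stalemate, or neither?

Black to move; black king on h8.
In check: no.
King squares — g7: attacked by Re7; h7: attacked by Re7; g8: attacked by Qd5.
Legal moves for Black: none.
Not in check and no legal moves → stalemate.

stalemate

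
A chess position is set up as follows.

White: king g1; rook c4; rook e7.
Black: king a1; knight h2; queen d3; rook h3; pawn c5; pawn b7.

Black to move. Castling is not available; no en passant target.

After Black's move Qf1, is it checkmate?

yes

After Qf1: white king on g1; in check: yes, from the black queen on f1.
King squares — f1: attacked by Nh2; h1: attacked by Qf1; f2: attacked by Qf1; g2: attacked by Qf1; h2: attacked by Rh3.
White has no legal moves → checkmate.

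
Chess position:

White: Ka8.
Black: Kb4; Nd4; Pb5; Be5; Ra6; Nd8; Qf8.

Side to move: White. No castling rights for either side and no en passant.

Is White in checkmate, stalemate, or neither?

checkmate

White to move; white king on a8.
In check: yes, from the black rook on a6.
King squares — a7: attacked by Ra6; b7: attacked by Nd8; b8: attacked by Be5.
Legal moves for White: none.
In check with no legal moves → checkmate.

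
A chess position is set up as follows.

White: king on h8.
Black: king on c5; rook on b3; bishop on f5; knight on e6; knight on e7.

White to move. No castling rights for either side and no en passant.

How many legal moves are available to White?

White to move; king on h8.
In check: no.
Legal moves: none.
Count: 0.

0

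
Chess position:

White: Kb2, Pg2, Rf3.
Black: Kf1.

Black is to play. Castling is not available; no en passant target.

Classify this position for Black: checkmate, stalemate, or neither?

Black to move; black king on f1.
In check: yes, from the white rook on f3.
Legal moves for Black: Kxg2, Ke2, Kg1, Ke1.
Black is in check but has 4 legal moves → neither.

neither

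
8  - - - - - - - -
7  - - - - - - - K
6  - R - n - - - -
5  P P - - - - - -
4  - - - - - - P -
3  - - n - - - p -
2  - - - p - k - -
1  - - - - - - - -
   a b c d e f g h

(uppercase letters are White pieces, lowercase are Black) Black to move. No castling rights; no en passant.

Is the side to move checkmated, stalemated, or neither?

neither

Black to move; black king on f2.
In check: no.
Legal moves for Black include: Ne8, Nc8, Nf7, Nb7, Nf5, Ndxb5, Nde4, Nc4, Nd5, Ncxb5, Nce4, Na4, Ne2, Na2, Nd1, Nb1, Kf3, Ke3, ... (list truncated; more exist).
Black has legal moves and is not in check → neither.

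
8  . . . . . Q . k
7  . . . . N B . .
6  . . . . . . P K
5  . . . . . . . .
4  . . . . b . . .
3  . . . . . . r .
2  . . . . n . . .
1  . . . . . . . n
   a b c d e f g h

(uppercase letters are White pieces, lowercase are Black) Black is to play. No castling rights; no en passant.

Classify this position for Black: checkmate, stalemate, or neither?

checkmate

Black to move; black king on h8.
In check: yes, from the white queen on f8.
King squares — g7: attacked by Kh6; h7: attacked by Pg6; g8: attacked by Ne7.
Legal moves for Black: none.
In check with no legal moves → checkmate.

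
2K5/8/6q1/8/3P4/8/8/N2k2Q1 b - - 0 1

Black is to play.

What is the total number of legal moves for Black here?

3

Black to move; king on d1.
In check: yes, from the white queen on g1.
Legal moves: Ke2, Kd2, Qxg1.
Count: 3.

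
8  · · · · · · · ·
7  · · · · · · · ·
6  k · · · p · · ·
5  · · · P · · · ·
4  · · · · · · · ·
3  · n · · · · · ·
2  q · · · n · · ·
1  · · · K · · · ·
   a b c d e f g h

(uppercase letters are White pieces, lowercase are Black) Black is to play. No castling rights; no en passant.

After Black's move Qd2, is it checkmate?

yes

After Qd2: white king on d1; in check: yes, from the black queen on d2.
King squares — c1: attacked by Qd2; e1: attacked by Qd2; c2: attacked by Qd2; d2: attacked by Nb3; e2: attacked by Qd2.
White has no legal moves → checkmate.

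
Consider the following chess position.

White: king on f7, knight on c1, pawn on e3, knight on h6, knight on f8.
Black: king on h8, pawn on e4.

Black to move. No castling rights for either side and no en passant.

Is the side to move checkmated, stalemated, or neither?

stalemate

Black to move; black king on h8.
In check: no.
King squares — g7: attacked by Kf7; h7: attacked by Nf8; g8: attacked by Nh6.
Legal moves for Black: none.
Not in check and no legal moves → stalemate.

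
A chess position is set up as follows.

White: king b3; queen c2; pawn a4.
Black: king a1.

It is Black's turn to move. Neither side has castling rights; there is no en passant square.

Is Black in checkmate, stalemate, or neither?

stalemate

Black to move; black king on a1.
In check: no.
King squares — b1: attacked by Qc2; a2: attacked by Qc2; b2: attacked by Qc2.
Legal moves for Black: none.
Not in check and no legal moves → stalemate.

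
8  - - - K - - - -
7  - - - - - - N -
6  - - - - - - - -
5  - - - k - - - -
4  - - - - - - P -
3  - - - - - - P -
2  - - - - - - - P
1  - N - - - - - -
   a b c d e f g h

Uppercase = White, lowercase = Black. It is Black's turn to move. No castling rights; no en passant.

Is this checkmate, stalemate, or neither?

Black to move; black king on d5.
In check: no.
Legal moves for Black: Kd6, Kc6, Ke5, Kc5, Ke4, Kd4, Kc4.
Black has 7 legal moves and is not in check → neither.

neither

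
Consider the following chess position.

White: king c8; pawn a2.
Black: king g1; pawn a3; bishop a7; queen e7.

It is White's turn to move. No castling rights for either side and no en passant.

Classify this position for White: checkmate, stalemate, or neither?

White to move; white king on c8.
In check: no.
King squares — b7: attacked by Qe7; c7: attacked by Qe7; d7: attacked by Qe7; b8: attacked by Ba7; d8: attacked by Qe7.
Legal moves for White: none.
Not in check and no legal moves → stalemate.

stalemate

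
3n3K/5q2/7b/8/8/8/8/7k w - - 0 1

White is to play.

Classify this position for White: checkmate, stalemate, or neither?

White to move; white king on h8.
In check: no.
King squares — g7: attacked by Bh6; h7: attacked by Qf7; g8: attacked by Qf7.
Legal moves for White: none.
Not in check and no legal moves → stalemate.

stalemate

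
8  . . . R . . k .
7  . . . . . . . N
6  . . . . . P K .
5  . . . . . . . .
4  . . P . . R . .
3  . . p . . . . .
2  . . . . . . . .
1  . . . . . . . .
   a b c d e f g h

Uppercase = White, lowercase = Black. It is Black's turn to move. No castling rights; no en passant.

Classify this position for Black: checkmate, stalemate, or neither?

checkmate

Black to move; black king on g8.
In check: yes, from the white rook on d8.
King squares — f7: attacked by Kg6; g7: attacked by Pf6; h7: attacked by Kg6; f8: attacked by Nh7; h8: attacked by Rd8.
Legal moves for Black: none.
In check with no legal moves → checkmate.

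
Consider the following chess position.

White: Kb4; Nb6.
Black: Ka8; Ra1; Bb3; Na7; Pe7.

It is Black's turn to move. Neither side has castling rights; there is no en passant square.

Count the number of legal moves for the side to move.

2

Black to move; king on a8.
In check: yes, from the white knight on b6.
Legal moves: Kb8, Kb7.
Count: 2.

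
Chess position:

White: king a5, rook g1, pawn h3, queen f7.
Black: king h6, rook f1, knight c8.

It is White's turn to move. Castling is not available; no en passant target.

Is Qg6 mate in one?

yes

After Qg6: black king on h6; in check: yes, from the white queen on g6.
King squares — g5: attacked by Rg1; h5: attacked by Qg6; g6: attacked by Rg1; g7: attacked by Qg6; h7: attacked by Qg6.
Black has no legal moves → checkmate.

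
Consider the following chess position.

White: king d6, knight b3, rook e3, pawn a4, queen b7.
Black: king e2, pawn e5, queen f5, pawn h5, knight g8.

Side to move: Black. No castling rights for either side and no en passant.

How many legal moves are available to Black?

Black to move; king on e2.
In check: yes, from the white rook on e3.
Legal moves: Kxe3, Kf2, Kf1, Kd1.
Count: 4.

4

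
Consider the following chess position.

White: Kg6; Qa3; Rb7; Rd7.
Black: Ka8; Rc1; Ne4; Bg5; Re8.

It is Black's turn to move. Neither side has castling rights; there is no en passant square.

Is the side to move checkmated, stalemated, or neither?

Black to move; black king on a8.
In check: yes, from the white queen on a3.
King squares — a7: attacked by Qa3; b7: attacked by Rd7; b8: attacked by Rb7.
Legal moves for Black: none.
In check with no legal moves → checkmate.

checkmate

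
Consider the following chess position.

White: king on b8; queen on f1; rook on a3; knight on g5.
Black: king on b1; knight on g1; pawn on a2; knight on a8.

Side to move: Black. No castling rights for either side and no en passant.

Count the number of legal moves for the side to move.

Black to move; king on b1.
In check: yes, from the white queen on f1.
Legal moves: Kc2, Kb2.
Count: 2.

2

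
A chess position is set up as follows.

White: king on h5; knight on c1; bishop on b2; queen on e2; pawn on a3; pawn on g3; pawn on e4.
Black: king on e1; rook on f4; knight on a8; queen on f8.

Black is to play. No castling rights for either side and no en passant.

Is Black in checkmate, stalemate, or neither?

Black to move; black king on e1.
In check: yes, from the white queen on e2.
King squares — d1: attacked by Qe2; f1: attacked by Qe2; d2: attacked by Qe2; e2: attacked by Nc1; f2: attacked by Qe2.
Legal moves for Black: none.
In check with no legal moves → checkmate.

checkmate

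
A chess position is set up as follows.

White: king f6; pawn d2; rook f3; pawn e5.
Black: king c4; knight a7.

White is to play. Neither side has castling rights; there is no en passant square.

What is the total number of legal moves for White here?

21

White to move; king on f6.
In check: no.
Legal moves: Kg7, Kf7, Ke7, Kg6, Ke6, Kg5, Kf5, Rf5, Rf4+, Rh3, Rg3, Re3, Rd3, Rc3+, Rb3, Ra3, Rf2, Rf1, e6, d3+, d4.
Count: 21.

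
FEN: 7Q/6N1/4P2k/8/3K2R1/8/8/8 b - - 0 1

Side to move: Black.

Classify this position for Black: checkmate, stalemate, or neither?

Black to move; black king on h6.
In check: yes, from the white queen on h8.
King squares — g5: attacked by Rg4; h5: attacked by Ng7; g6: attacked by Rg4; g7: attacked by Rg4; h7: attacked by Qh8.
Legal moves for Black: none.
In check with no legal moves → checkmate.

checkmate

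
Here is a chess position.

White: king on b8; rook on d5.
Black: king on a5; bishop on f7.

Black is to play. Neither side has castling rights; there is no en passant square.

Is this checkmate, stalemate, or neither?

Black to move; black king on a5.
In check: yes, from the white rook on d5.
Legal moves for Black: Kb6, Ka6, Kb4, Ka4, Bxd5.
Black is in check but has 5 legal moves → neither.

neither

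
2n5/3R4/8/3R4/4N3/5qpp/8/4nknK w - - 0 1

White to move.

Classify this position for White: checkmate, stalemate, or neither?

checkmate

White to move; white king on h1.
In check: yes, from the black queen on f3.
King squares — g1: attacked by Kf1; g2: attacked by Ne1; h2: attacked by Pg3.
Legal moves for White: none.
In check with no legal moves → checkmate.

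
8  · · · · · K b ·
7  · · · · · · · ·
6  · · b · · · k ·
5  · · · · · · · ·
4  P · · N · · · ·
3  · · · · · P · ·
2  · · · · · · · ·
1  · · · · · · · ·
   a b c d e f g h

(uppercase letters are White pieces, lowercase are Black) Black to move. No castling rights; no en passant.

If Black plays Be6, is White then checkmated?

no

After Be6: white king on f8; in check: no.
White is not in check, so this cannot be checkmate.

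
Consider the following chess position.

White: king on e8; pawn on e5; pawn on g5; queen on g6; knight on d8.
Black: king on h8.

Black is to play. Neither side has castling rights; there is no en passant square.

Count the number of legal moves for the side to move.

0

Black to move; king on h8.
In check: no.
Legal moves: none.
Count: 0.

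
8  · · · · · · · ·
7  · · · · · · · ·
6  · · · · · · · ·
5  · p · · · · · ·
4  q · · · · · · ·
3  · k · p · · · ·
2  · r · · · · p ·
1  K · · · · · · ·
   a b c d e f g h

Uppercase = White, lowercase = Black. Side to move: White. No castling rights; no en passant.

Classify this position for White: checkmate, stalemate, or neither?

checkmate

White to move; white king on a1.
In check: yes, from the black queen on a4.
King squares — b1: attacked by Rb2; a2: attacked by Rb2; b2: attacked by Kb3.
Legal moves for White: none.
In check with no legal moves → checkmate.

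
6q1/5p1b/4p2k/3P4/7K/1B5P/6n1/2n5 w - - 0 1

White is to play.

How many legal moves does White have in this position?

White to move; king on h4.
In check: yes, from the black knight on g2.
Legal moves: none.
Count: 0.

0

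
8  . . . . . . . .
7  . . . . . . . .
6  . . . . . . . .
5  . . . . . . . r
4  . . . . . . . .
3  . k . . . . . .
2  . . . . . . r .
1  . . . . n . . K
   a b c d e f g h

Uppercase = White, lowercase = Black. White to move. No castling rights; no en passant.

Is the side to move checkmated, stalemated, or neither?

checkmate

White to move; white king on h1.
In check: yes, from the black rook on h5.
King squares — g1: attacked by Rg2; g2: attacked by Ne1; h2: attacked by Rg2.
Legal moves for White: none.
In check with no legal moves → checkmate.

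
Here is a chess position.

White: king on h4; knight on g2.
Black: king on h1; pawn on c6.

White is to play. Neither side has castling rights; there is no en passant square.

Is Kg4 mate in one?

After Kg4: black king on h1; in check: no.
Black is not in check, so this cannot be checkmate.

no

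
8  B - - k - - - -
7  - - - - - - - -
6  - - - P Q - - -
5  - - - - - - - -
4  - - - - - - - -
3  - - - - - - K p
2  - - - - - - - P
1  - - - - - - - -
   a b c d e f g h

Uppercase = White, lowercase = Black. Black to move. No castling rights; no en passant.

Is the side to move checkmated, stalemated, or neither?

Black to move; black king on d8.
In check: no.
King squares — c7: attacked by Pd6; d7: attacked by Qe6; e7: attacked by Pd6; c8: attacked by Qe6; e8: attacked by Qe6.
Legal moves for Black: none.
Not in check and no legal moves → stalemate.

stalemate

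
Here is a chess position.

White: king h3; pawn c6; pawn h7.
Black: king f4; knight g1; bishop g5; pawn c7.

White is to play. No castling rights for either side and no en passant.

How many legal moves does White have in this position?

2

White to move; king on h3.
In check: yes, from the black knight on g1.
Legal moves: Kh2, Kg2.
Count: 2.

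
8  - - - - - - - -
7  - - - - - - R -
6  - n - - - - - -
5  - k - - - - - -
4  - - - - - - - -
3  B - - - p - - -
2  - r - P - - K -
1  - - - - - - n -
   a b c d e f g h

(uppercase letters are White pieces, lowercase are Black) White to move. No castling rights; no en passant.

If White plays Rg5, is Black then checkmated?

After Rg5: black king on b5; in check: yes, from the white rook on g5.
Black has 5 legal replies: Kc6, Ka6, Kc4, Ka4, Nd5.
In check but a legal move exists → not checkmate.

no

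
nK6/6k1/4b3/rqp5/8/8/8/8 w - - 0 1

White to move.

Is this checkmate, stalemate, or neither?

White to move; white king on b8.
In check: yes, from the black queen on b5.
King squares — a7: attacked by Ra5; b7: attacked by Qb5; c7: attacked by Na8; a8: attacked by Ra5; c8: attacked by Be6.
Legal moves for White: none.
In check with no legal moves → checkmate.

checkmate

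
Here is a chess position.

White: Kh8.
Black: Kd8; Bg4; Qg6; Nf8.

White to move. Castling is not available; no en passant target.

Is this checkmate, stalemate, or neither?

White to move; white king on h8.
In check: no.
King squares — g7: attacked by Qg6; h7: attacked by Qg6; g8: attacked by Qg6.
Legal moves for White: none.
Not in check and no legal moves → stalemate.

stalemate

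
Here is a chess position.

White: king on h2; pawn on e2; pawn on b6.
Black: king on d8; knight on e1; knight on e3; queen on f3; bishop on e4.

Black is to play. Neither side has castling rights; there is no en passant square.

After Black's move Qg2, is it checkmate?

yes

After Qg2: white king on h2; in check: yes, from the black queen on g2.
King squares — g1: attacked by Qg2; h1: attacked by Qg2; g2: attacked by Ne1; g3: attacked by Qg2; h3: attacked by Qg2.
White has no legal moves → checkmate.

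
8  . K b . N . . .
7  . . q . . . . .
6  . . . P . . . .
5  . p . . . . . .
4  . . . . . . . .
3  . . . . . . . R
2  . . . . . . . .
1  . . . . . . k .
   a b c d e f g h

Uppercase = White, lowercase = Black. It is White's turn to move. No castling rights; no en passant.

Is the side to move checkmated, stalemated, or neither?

White to move; white king on b8.
In check: yes, from the black queen on c7.
Legal moves for White: Ka8, Kxc7, Nxc7, dxc7.
White is in check but has 4 legal moves → neither.

neither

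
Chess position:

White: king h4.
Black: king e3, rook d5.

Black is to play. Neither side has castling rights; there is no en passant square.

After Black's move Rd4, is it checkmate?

no

After Rd4: white king on h4; in check: yes, from the black rook on d4.
White has 4 legal replies: Kh5, Kg5, Kh3, Kg3.
In check but a legal move exists → not checkmate.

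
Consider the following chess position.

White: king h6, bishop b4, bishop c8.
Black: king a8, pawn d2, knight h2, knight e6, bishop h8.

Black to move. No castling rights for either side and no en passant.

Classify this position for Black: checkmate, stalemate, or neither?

neither

Black to move; black king on a8.
In check: no.
Legal moves for Black include: Bg7+, Bf6, Be5, Bd4, Bc3, Bb2, Ba1, Kb8, Ka7, Nf8, Nd8, Ng7, Nc7, Ng5, Nc5, Nf4, Nd4, Ng4+, ... (list truncated; more exist).
Black has legal moves and is not in check → neither.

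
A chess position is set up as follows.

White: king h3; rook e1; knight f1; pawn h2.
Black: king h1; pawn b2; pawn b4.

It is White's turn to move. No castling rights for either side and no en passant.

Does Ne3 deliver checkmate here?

After Ne3: black king on h1; in check: yes, from the white rook on e1.
King squares — g1: attacked by Re1; g2: attacked by Ne3; h2: attacked by Kh3.
Black has no legal moves → checkmate.

yes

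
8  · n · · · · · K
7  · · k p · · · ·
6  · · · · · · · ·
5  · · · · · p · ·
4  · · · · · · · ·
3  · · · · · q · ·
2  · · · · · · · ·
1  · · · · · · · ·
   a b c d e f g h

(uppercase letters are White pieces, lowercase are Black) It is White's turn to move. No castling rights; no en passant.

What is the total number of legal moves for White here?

White to move; king on h8.
In check: no.
Legal moves: Kg8, Kh7, Kg7.
Count: 3.

3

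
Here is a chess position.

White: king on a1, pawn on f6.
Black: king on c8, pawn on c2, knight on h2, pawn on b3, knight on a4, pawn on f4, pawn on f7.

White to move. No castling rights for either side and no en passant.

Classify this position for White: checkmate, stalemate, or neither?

stalemate

White to move; white king on a1.
In check: no.
King squares — b1: attacked by Pc2; a2: attacked by Pb3; b2: attacked by Na4.
Legal moves for White: none.
Not in check and no legal moves → stalemate.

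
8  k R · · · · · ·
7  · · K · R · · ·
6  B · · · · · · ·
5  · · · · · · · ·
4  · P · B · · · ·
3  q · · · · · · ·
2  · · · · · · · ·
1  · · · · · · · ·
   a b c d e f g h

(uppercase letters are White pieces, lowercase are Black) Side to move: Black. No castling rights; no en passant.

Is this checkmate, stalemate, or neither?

checkmate

Black to move; black king on a8.
In check: yes, from the white rook on b8.
King squares — a7: attacked by Bd4; b7: attacked by Ba6; b8: attacked by Kc7.
Legal moves for Black: none.
In check with no legal moves → checkmate.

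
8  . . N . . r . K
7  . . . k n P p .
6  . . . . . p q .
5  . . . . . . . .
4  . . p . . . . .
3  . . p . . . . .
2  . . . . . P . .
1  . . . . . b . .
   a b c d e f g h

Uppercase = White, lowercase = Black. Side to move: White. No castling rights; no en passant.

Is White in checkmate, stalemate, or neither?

White to move; white king on h8.
In check: yes, from the black rook on f8.
King squares — g7: attacked by Qg6; h7: attacked by Qg6; g8: attacked by Ne7.
Legal moves for White: none.
In check with no legal moves → checkmate.

checkmate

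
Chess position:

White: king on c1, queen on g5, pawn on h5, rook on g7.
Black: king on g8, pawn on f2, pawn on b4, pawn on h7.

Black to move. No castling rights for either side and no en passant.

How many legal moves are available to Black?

2

Black to move; king on g8.
In check: yes, from the white rook on g7.
Legal moves: Kh8, Kf8.
Count: 2.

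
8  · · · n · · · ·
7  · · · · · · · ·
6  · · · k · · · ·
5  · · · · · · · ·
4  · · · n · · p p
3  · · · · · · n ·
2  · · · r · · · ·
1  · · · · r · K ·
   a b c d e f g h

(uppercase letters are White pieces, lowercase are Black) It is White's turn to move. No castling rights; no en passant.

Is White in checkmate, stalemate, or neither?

White to move; white king on g1.
In check: yes, from the black rook on e1.
King squares — f1: attacked by Re1; h1: attacked by Re1; f2: attacked by Rd2; g2: attacked by Rd2; h2: attacked by Rd2.
Legal moves for White: none.
In check with no legal moves → checkmate.

checkmate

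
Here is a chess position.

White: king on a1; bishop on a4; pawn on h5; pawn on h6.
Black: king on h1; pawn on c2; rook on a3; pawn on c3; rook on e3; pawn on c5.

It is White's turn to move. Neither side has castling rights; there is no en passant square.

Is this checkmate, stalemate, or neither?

checkmate

White to move; white king on a1.
In check: yes, from the black rook on a3.
King squares — b1: attacked by Pc2; a2: attacked by Ra3; b2: attacked by Pc3.
Legal moves for White: none.
In check with no legal moves → checkmate.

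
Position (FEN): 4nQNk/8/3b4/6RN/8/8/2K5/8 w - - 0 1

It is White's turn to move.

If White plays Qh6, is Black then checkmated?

After Qh6: black king on h8; in check: yes, from the white queen on h6.
King squares — g7: attacked by Rg5; h7: attacked by Qh6; g8: attacked by Rg5.
Black has no legal moves → checkmate.

yes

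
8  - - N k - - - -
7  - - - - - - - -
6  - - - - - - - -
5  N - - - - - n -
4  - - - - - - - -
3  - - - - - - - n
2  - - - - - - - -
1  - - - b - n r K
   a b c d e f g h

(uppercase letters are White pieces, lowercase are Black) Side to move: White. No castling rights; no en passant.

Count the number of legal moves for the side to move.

0

White to move; king on h1.
In check: yes, from the black rook on g1.
Legal moves: none.
Count: 0.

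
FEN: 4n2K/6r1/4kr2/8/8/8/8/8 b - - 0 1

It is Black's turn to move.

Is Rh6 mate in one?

yes

After Rh6: white king on h8; in check: yes, from the black rook on h6.
King squares — g7: attacked by Ne8; h7: attacked by Rh6; g8: attacked by Rg7.
White has no legal moves → checkmate.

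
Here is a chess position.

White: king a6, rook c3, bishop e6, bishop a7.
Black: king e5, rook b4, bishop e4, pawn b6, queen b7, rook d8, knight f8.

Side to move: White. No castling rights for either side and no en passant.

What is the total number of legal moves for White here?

White to move; king on a6.
In check: yes, from the black queen on b7.
Legal moves: none.
Count: 0.

0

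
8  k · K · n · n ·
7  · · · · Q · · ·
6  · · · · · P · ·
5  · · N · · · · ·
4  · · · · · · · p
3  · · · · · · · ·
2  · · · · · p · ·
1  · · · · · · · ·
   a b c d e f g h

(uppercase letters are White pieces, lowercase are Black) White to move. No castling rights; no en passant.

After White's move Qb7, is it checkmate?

yes

After Qb7: black king on a8; in check: yes, from the white queen on b7.
King squares — a7: attacked by Qb7; b7: attacked by Nc5; b8: attacked by Qb7.
Black has no legal moves → checkmate.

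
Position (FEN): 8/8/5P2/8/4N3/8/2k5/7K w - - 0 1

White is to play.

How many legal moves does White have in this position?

White to move; king on h1.
In check: no.
Legal moves: Nd6, Ng5, Nc5, Ng3, Nc3, Nf2, Nd2, Kh2, Kg2, Kg1, f7.
Count: 11.

11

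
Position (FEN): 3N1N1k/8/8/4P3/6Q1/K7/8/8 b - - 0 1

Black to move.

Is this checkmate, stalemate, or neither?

Black to move; black king on h8.
In check: no.
King squares — g7: attacked by Qg4; h7: attacked by Nf8; g8: attacked by Qg4.
Legal moves for Black: none.
Not in check and no legal moves → stalemate.

stalemate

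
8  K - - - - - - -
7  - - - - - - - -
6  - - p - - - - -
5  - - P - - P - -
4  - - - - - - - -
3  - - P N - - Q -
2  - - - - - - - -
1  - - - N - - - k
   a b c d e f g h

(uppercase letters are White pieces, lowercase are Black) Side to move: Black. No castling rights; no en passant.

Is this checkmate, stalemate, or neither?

stalemate

Black to move; black king on h1.
In check: no.
King squares — g1: attacked by Qg3; g2: attacked by Qg3; h2: attacked by Qg3.
Legal moves for Black: none.
Not in check and no legal moves → stalemate.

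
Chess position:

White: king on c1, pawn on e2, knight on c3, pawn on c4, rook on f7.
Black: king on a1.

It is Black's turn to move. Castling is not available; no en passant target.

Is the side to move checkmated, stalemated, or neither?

stalemate

Black to move; black king on a1.
In check: no.
King squares — b1: attacked by Kc1; a2: attacked by Nc3; b2: attacked by Kc1.
Legal moves for Black: none.
Not in check and no legal moves → stalemate.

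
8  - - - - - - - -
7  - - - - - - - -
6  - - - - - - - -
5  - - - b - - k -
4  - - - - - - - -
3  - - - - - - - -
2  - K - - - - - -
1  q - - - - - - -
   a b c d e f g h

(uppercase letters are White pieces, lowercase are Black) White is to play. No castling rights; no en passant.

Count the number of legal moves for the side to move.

White to move; king on b2.
In check: yes, from the black queen on a1.
Legal moves: Kc2, Kxa1.
Count: 2.

2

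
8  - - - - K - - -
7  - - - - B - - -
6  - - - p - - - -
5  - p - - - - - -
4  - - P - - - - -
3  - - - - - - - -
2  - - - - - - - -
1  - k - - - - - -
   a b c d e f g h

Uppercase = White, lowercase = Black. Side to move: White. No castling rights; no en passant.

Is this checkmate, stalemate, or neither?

White to move; white king on e8.
In check: no.
Legal moves for White: Kf8, Kd8, Kf7, Kd7, Bf8, Bd8, Bf6, Bxd6, Bg5, Bh4, cxb5, c5.
White has 12 legal moves and is not in check → neither.

neither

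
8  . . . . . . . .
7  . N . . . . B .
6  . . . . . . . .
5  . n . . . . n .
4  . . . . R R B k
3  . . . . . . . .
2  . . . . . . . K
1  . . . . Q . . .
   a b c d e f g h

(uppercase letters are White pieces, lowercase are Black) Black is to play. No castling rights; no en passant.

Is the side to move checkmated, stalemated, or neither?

Black to move; black king on h4.
In check: yes, from the white queen on e1.
King squares — g3: attacked by Qe1; h3: attacked by Kh2; g4: attacked by Rf4; g5: own knight; h5: attacked by Bg4.
Legal moves for Black: none.
In check with no legal moves → checkmate.

checkmate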